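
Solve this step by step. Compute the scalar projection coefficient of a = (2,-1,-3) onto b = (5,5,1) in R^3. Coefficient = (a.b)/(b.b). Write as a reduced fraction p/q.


Projection coefficient = (a . b) / (b . b)
a . b = 2*5 + (-1)*5 + (-3)*1
= 10 + (-5) + (-3) = 2
b . b = 5^2 + 5^2 + 1^2
= 25 + 25 + 1 = 51
Coefficient = 2/51
In lowest terms: 2/51


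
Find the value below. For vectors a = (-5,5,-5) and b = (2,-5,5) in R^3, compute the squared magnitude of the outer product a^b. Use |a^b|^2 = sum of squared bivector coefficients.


a wedge b = (a1*b2 - a2*b1)*e12 + (a1*b3 - a3*b1)*e13 + (a2*b3 - a3*b2)*e23
e12 coeff: (-5)*(-5) - 5*2 = 25 - 10 = 15
e13 coeff: (-5)*5 - (-5)*2 = -25 - (-10) = -15
e23 coeff: 5*5 - (-5)*(-5) = 25 - 25 = 0
|a wedge b|^2 = 15^2 + (-15)^2 + 0^2
= 225 + 225 + 0
= 450


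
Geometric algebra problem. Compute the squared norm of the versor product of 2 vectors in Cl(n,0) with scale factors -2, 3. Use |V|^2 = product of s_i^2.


Each vector v_i has |v_i|^2 = s_i^2
Squared scales: (-2)^2 = 4, 3^2 = 9
|V|^2 = 4 * 9
= 36


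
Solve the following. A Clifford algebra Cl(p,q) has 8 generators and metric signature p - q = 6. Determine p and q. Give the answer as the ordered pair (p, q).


We need p + q = 8 and p - q = 6.
Adding: 2p = 8 + 6 = 14, so p = 7.
Then q = 8 - 7 = 1.
(p, q) = (7, 1)


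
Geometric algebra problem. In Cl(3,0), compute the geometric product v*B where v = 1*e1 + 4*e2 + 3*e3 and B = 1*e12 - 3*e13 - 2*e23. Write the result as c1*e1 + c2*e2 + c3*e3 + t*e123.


vB has grade-1 (vector) and grade-3 (trivector) parts: vB = (v _| B) + (v ^ B).
Vector part <vB>_1:
  e1: -v2*b12 - v3*b13 = -(4)*(1) - (3)*(-3) = 5
  e2: v1*b12 - v3*b23 = (1)*(1) - (3)*(-2) = 7
  e3: v1*b13 + v2*b23 = (1)*(-3) + (4)*(-2) = -11
Trivector part <vB>_3:
  e123: v1*b23 - v2*b13 + v3*b12 = (1)*(-2) - (4)*(-3) + (3)*(1) = 13
vB = 5*e1 + 7*e2 - 11*e3 + 13*e123


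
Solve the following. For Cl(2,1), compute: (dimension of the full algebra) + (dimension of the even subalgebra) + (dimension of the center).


n = 2 + 1 = 3
Total dim = 2^3 = 8
Even subalgebra dim = 2^2 = 4
n is odd, so center dim = 2
Sum = 8 + 4 + 2 = 14


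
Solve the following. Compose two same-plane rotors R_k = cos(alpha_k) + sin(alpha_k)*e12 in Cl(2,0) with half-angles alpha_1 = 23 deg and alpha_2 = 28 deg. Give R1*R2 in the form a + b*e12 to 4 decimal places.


Same-plane rotors commute and their half-angles add:
R1*R2 = cos(a1 + a2) + sin(a1 + a2)*e12.
a1 + a2 = 23 + 28 = 51 deg
cos(51 deg) = 0.6293
sin(51 deg) = 0.7771
R1*R2 = 0.6293 + 0.7771*e12


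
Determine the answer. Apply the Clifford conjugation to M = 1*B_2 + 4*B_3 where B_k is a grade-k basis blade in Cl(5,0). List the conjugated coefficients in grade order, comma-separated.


Clifford conjugate sign for grade k: (-1)^(k(k+1)/2)
Grade 2: (-1)^(2*3/2) = (-1)^3 = -1, coeff 1 -> -1
Grade 3: (-1)^(3*4/2) = (-1)^6 = 1, coeff 4 -> 4
Conjugated coefficients: -1, 4


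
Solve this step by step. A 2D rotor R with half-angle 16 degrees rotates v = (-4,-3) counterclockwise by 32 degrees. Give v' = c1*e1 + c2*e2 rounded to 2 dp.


Rotor R = cos(16deg) - sin(16deg)*e12
Rotation angle theta = 2 * 16 = 32 degrees
v' = R*v*~R rotates v by theta.
cos(32deg) = 0.8480, sin(32deg) = 0.5299
v'_1 = -4*cos(32deg) - (-3)*sin(32deg)
= -4*0.8480 - (-3)*0.5299
= -1.80
v'_2 = -4*sin(32deg) + (-3)*cos(32deg)
= -4*0.5299 + (-3)*0.8480
= -4.66
v' = -1.80*e1 - 4.66*e2


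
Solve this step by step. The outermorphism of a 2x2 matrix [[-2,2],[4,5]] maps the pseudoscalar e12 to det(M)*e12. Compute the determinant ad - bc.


The outermorphism of a linear map f sends e1^e2 to f(e1)^f(e2).
f(e1) = -2*e1 + 4*e2
f(e2) = 2*e1 + 5*e2
f(e1) ^ f(e2) = (-2*e1 + 4*e2) ^ (2*e1 + 5*e2)
= (-2)*5*e12 + 4*2*e21
= (-10 - 8)*e12
= -18*e12
Coefficient = -18


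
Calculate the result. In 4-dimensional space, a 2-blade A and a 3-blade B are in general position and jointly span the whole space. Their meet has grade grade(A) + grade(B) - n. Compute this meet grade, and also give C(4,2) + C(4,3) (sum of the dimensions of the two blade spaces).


Meet grade = grade(A) + grade(B) - n
= 2 + 3 - 4 = 1
C(4,2) = 6
C(4,3) = 4
dim_A + dim_B = 6 + 4 = 10


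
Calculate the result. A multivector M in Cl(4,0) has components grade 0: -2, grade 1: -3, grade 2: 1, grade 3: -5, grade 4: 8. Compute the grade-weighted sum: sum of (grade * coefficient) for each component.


Grade-weighted sum = sum of grade_k * coefficient_k
0*(-2) = 0
1*(-3) = -3
2*1 = 2
3*(-5) = -15
4*8 = 32
Total = 0 + (-3) + 2 + (-15) + 32 = 16


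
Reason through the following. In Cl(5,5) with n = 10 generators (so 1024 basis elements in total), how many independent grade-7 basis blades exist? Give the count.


Number of grade-k basis blades in Cl(p,q) with n = p + q is C(n, k).
n = 5 + 5 = 10
C(10, 7) = 10! / (7! * 3!)
= 3628800 / (5040 * 6)
= 120


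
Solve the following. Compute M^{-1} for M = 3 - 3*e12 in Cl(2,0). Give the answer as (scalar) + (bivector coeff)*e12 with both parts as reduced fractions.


M = 3 - 3*e12, where e12^2 = -1.
Since M commutes with its reverse ~M = a - b*e12, M * ~M = a^2 - b^2*e12^2 = a^2 + b^2.
So M^{-1} = ~M / (a^2 + b^2) = (a - b*e12)/(a^2 + b^2).
a^2 + b^2 = 9 + 9 = 18
Scalar part = 3/18 = 1/6
Bivector coeff = 3/18 = 1/6
M^{-1} = 1/6 + 1/6*e12


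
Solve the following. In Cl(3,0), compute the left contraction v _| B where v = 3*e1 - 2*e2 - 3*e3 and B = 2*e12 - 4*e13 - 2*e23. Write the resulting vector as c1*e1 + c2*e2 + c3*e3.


Left contraction v _| B = <vB>_1 (grade-1 part of the geometric product vB).
Using e1_|e12 = e2, e2_|e12 = -e1, e1_|e13 = e3, e3_|e13 = -e1, e2_|e23 = e3, e3_|e23 = -e2:
e1 coeff: -v2*b12 - v3*b13 = -(-2)*(2) - (-3)*(-4) = -8
e2 coeff: v1*b12 - v3*b23 = (3)*(2) - (-3)*(-2) = 0
e3 coeff: v1*b13 + v2*b23 = (3)*(-4) + (-2)*(-2) = -8
v _| B = -8*e1 + 0*e2 - 8*e3


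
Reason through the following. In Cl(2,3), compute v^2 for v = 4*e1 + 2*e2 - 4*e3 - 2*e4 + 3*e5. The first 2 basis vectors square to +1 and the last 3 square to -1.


v^2 = sum of c_i^2 * e_i^2
Positive signature terms (e_i^2 = +1): 4^2 + 2^2 = 20
Negative signature terms (e_j^2 = -1): (-4)^2 + (-2)^2 + 3^2 = 29
v^2 = 20 - 29 = -9


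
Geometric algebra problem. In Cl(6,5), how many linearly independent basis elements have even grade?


Even subalgebra dimension = 2^(n-1)
n = 6 + 5 = 11
2^(11 - 1) = 2^10 = 1024
Verification: sum of C(11,k) for even k = 1 + 55 + 330 + 462 + 165 + 11 = 1024
Result = 1024


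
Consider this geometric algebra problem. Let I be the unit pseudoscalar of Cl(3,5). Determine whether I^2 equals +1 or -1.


The pseudoscalar I = e1...e_n (product of all n generators) of Cl(p,q) satisfies I^2 = (-1)^(q + n(n-1)/2).
p = 3, q = 5, n = p + q = 8
n(n-1)/2 = 8 * 7 / 2 = 28
Exponent = q + n(n-1)/2 = 5 + 28 = 33
I^2 = (-1)^33 = -1


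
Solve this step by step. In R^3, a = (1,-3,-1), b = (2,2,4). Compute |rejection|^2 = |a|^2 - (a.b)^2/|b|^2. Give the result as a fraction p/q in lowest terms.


|a|^2 = 1^2 + (-3)^2 + (-1)^2 = 11
|b|^2 = 2^2 + 2^2 + 4^2 = 24
a . b = 1*2 + (-3)*2 + (-1)*4 = -8
(a.b)^2 = (-8)^2 = 64
|rej|^2 = 11 - 64/24
= (264 - 64)/24
= 200/24
In lowest terms: 25/3


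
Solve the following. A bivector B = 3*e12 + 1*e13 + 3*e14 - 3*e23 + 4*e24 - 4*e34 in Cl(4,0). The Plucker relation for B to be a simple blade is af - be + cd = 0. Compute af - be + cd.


Plucker relation: af - be + cd
a*f = 3*(-4) = -12
b*e = 1*4 = 4
c*d = 3*(-3) = -9
af - be + cd = -12 - 4 + (-9)
= -25


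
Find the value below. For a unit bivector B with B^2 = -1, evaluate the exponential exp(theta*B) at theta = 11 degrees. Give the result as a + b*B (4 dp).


For a unit bivector B with B^2 = -1, the exponential series gives
e^(theta*B) = cos(theta) + sin(theta)*B (the GA analogue of Euler's formula).
theta = 11 degrees = 0.191986 rad
cos(11 deg) = 0.9816
sin(11 deg) = 0.1908
exp(theta*B) = 0.9816 + 0.1908*B


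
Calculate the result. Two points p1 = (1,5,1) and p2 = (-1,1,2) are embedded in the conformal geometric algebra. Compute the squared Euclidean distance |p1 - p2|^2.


p1 - p2 = (2, 4, -1)
|p1 - p2|^2 = 2^2 + 4^2 + (-1)^2
= 4 + 16 + 1
= 21


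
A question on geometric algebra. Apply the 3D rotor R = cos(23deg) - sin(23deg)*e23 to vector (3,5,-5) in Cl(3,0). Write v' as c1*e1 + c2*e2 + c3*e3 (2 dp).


Rotor R = cos(23deg) - sin(23deg)*e23
Rotation angle theta = 2 * 23 = 46 degrees in the e23 plane (e2 -> e3).
The component perpendicular to the plane (e1) is invariant: v'_1 = v1 = 3.00
cos(46deg) = 0.6947, sin(46deg) = 0.7193
v'_2 = v2*cos(theta) - v3*sin(theta) = 5*0.6947 - (-5)*0.7193 = 7.07
v'_3 = v2*sin(theta) + v3*cos(theta) = 5*0.7193 + (-5)*0.6947 = 0.12
v' = 3.00*e1 + 7.07*e2 + 0.12*e3


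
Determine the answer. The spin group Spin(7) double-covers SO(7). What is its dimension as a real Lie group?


Spin(n) double-covers SO(n); both have Lie algebra so(n) of dimension n(n-1)/2.
n = 7
n(n-1) = 7 * 6 = 42
dim Spin(7) = 42/2 = 21


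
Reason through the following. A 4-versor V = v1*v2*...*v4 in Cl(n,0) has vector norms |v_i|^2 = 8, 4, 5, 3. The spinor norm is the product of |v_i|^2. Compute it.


Spinor norm N(V) = |v1|^2 * |v2|^2 * ... * |v4|^2
= 8 * 4 * 5 * 3
Running product: 8, 32, 160, 480
N(V) = 480


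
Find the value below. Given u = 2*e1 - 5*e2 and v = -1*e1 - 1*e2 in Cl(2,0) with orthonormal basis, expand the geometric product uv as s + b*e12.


Expand: (2*e1 - 5*e2)(-1*e1 - 1*e2)
= 2*(-1)*e1e1 + 2*(-1)*e1e2 + (-5)*(-1)*e2e1 + (-5)*(-1)*e2e2
Using e1^2 = e2^2 = 1, e2e1 = -e1e2:
Scalar part s = 2*(-1) + (-5)*(-1) = -2 + 5 = 3
Bivector part b = 2*(-1) - (-5)*(-1) = -2 - 5 = -7
uv = 3 - 7*e12


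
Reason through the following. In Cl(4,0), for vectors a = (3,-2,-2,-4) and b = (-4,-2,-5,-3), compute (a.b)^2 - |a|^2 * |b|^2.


a . b = 3*(-4) + (-2)*(-2) + (-2)*(-5) + (-4)*(-3)
= -12 + 4 + 10 + 12 = 14
|a|^2 = 3^2 + (-2)^2 + (-2)^2 + (-4)^2 = 33
|b|^2 = (-4)^2 + (-2)^2 + (-5)^2 + (-3)^2 = 54
(a.b)^2 = 14^2 = 196
|a|^2 * |b|^2 = 33 * 54 = 1782
Result = 196 - 1782 = -1586


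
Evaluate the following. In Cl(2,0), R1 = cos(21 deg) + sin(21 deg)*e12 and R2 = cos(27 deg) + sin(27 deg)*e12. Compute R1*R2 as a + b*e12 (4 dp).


Same-plane rotors commute and their half-angles add:
R1*R2 = cos(a1 + a2) + sin(a1 + a2)*e12.
a1 + a2 = 21 + 27 = 48 deg
cos(48 deg) = 0.6691
sin(48 deg) = 0.7431
R1*R2 = 0.6691 + 0.7431*e12


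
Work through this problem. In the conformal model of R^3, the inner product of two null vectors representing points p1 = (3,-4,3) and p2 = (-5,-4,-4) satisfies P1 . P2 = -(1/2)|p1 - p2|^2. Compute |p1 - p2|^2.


p1 - p2 = (8, 0, 7)
|p1 - p2|^2 = 8^2 + 0^2 + 7^2
= 64 + 0 + 49
= 113


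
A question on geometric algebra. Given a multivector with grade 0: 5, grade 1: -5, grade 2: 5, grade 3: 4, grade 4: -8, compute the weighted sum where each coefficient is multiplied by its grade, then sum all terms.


Grade-weighted sum = sum of grade_k * coefficient_k
0*5 = 0
1*(-5) = -5
2*5 = 10
3*4 = 12
4*(-8) = -32
Total = 0 + (-5) + 10 + 12 + (-32) = -15


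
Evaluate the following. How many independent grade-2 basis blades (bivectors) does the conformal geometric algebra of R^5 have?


The conformal model of R^5 uses Cl(6,1) with m = 5 + 2 = 7 generators.
Number of grade-2 blades = C(m, 2) = C(7, 2)
= 7*6/2 = 21


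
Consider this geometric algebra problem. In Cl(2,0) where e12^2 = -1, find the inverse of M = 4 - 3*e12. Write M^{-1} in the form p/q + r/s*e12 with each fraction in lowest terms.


M = 4 - 3*e12, where e12^2 = -1.
Since M commutes with its reverse ~M = a - b*e12, M * ~M = a^2 - b^2*e12^2 = a^2 + b^2.
So M^{-1} = ~M / (a^2 + b^2) = (a - b*e12)/(a^2 + b^2).
a^2 + b^2 = 16 + 9 = 25
Scalar part = 4/25 = 4/25
Bivector coeff = 3/25 = 3/25
M^{-1} = 4/25 + 3/25*e12


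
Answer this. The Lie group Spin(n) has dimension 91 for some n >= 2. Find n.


dim Spin(n) = dim so(n) = n(n-1)/2.
Solve n(n-1)/2 = 91, i.e. n^2 - n - 182 = 0.
Discriminant = 1 + 8*91 = 729
n = (1 + sqrt(729))/2 = (1 + 27)/2 = 14


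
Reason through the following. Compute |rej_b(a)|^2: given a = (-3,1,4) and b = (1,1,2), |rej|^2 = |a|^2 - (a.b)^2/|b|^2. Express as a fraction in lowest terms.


|a|^2 = (-3)^2 + 1^2 + 4^2 = 26
|b|^2 = 1^2 + 1^2 + 2^2 = 6
a . b = (-3)*1 + 1*1 + 4*2 = 6
(a.b)^2 = 6^2 = 36
|rej|^2 = 26 - 36/6
= (156 - 36)/6
= 120/6
In lowest terms: 20/1


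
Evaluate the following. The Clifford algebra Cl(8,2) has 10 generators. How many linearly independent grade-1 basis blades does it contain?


Number of grade-k basis blades in Cl(p,q) with n = p + q is C(n, k).
n = 8 + 2 = 10
C(10, 1) = 10! / (1! * 9!)
= 3628800 / (1 * 362880)
= 10


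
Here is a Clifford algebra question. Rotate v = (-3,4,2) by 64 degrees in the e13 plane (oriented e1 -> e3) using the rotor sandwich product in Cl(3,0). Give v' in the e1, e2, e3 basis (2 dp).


Rotor R = cos(32deg) - sin(32deg)*e13
Rotation angle theta = 2 * 32 = 64 degrees in the e13 plane (e1 -> e3).
The component perpendicular to the plane (e2) is invariant: v'_2 = v2 = 4.00
cos(64deg) = 0.4384, sin(64deg) = 0.8988
v'_1 = v1*cos(theta) - v3*sin(theta) = -3*0.4384 - 2*0.8988 = -3.11
v'_3 = v1*sin(theta) + v3*cos(theta) = -3*0.8988 + 2*0.4384 = -1.82
v' = -3.11*e1 + 4.00*e2 - 1.82*e3


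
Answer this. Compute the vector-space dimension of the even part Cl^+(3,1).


Even subalgebra dimension = 2^(n-1)
n = 3 + 1 = 4
2^(4 - 1) = 2^3 = 8
Verification: sum of C(4,k) for even k = 1 + 6 + 1 = 8
Result = 8


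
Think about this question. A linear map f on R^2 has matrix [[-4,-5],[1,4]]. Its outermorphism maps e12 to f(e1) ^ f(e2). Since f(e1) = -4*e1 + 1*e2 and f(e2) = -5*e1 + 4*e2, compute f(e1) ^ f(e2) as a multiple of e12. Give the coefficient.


The outermorphism of a linear map f sends e1^e2 to f(e1)^f(e2).
f(e1) = -4*e1 + 1*e2
f(e2) = -5*e1 + 4*e2
f(e1) ^ f(e2) = (-4*e1 + 1*e2) ^ (-5*e1 + 4*e2)
= (-4)*4*e12 + 1*(-5)*e21
= (-16 - (-5))*e12
= -11*e12
Coefficient = -11


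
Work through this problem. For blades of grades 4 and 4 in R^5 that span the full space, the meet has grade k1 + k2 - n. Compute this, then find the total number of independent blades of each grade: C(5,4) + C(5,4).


Meet grade = grade(A) + grade(B) - n
= 4 + 4 - 5 = 3
C(5,4) = 5
C(5,4) = 5
dim_A + dim_B = 5 + 5 = 10


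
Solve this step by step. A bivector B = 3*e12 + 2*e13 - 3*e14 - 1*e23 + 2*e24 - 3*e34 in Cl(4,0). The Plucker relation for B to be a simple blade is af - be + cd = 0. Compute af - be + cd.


Plucker relation: af - be + cd
a*f = 3*(-3) = -9
b*e = 2*2 = 4
c*d = (-3)*(-1) = 3
af - be + cd = -9 - 4 + 3
= -10


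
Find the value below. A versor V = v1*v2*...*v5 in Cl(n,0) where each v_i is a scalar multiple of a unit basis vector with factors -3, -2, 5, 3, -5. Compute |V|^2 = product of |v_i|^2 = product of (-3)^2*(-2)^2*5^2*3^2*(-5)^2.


Each vector v_i has |v_i|^2 = s_i^2
Squared scales: (-3)^2 = 9, (-2)^2 = 4, 5^2 = 25, 3^2 = 9, (-5)^2 = 25
|V|^2 = 9 * 4 * 25 * 9 * 25
= 202500


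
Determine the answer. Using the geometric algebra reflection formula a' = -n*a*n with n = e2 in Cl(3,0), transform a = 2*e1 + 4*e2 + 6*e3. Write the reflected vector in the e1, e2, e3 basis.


Reflection formula: a' = -n*a*n, with n = e2 (unit vector, n^2 = 1).
For reflection through hyperplane perp to e2:
The component along e2 flips sign, others stay.
a = (2, 4, 6)
a' = (2, -4, 6)
a' = 2*e1 - 4*e2 + 6*e3


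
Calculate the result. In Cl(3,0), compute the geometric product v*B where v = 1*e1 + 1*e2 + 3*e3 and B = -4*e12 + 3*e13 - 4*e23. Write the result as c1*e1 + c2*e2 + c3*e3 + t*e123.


vB has grade-1 (vector) and grade-3 (trivector) parts: vB = (v _| B) + (v ^ B).
Vector part <vB>_1:
  e1: -v2*b12 - v3*b13 = -(1)*(-4) - (3)*(3) = -5
  e2: v1*b12 - v3*b23 = (1)*(-4) - (3)*(-4) = 8
  e3: v1*b13 + v2*b23 = (1)*(3) + (1)*(-4) = -1
Trivector part <vB>_3:
  e123: v1*b23 - v2*b13 + v3*b12 = (1)*(-4) - (1)*(3) + (3)*(-4) = -19
vB = -5*e1 + 8*e2 - 1*e3 - 19*e123


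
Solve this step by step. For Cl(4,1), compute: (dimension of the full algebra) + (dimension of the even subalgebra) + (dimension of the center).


n = 4 + 1 = 5
Total dim = 2^5 = 32
Even subalgebra dim = 2^4 = 16
n is odd, so center dim = 2
Sum = 32 + 16 + 2 = 50


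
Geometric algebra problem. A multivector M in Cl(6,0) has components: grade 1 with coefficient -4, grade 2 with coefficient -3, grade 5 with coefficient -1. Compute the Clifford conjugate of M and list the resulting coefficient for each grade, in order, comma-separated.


Clifford conjugate sign for grade k: (-1)^(k(k+1)/2)
Grade 1: (-1)^(1*2/2) = (-1)^1 = -1, coeff -4 -> 4
Grade 2: (-1)^(2*3/2) = (-1)^3 = -1, coeff -3 -> 3
Grade 5: (-1)^(5*6/2) = (-1)^15 = -1, coeff -1 -> 1
Conjugated coefficients: 4, 3, 1


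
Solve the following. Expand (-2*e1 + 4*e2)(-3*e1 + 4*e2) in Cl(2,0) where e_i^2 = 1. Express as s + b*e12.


Expand: (-2*e1 + 4*e2)(-3*e1 + 4*e2)
= (-2)*(-3)*e1e1 + (-2)*4*e1e2 + 4*(-3)*e2e1 + 4*4*e2e2
Using e1^2 = e2^2 = 1, e2e1 = -e1e2:
Scalar part s = (-2)*(-3) + 4*4 = 6 + 16 = 22
Bivector part b = (-2)*4 - 4*(-3) = -8 - (-12) = 4
uv = 22 + 4*e12


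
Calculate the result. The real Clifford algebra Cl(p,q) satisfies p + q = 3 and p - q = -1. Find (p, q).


We need p + q = 3 and p - q = -1.
Adding: 2p = 3 + (-1) = 2, so p = 1.
Then q = 3 - 1 = 2.
(p, q) = (1, 2)


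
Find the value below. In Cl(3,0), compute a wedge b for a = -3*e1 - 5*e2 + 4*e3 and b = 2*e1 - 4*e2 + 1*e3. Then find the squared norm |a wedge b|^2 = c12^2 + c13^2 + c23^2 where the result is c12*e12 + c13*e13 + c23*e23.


a wedge b = (a1*b2 - a2*b1)*e12 + (a1*b3 - a3*b1)*e13 + (a2*b3 - a3*b2)*e23
e12 coeff: (-3)*(-4) - (-5)*2 = 12 - (-10) = 22
e13 coeff: (-3)*1 - 4*2 = -3 - 8 = -11
e23 coeff: (-5)*1 - 4*(-4) = -5 - (-16) = 11
|a wedge b|^2 = 22^2 + (-11)^2 + 11^2
= 484 + 121 + 121
= 726


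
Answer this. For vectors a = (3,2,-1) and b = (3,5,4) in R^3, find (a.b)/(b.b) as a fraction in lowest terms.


Projection coefficient = (a . b) / (b . b)
a . b = 3*3 + 2*5 + (-1)*4
= 9 + 10 + (-4) = 15
b . b = 3^2 + 5^2 + 4^2
= 9 + 25 + 16 = 50
Coefficient = 15/50
In lowest terms: 3/10


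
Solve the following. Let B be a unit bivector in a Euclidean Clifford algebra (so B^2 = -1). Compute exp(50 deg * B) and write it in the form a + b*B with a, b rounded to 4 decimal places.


For a unit bivector B with B^2 = -1, the exponential series gives
e^(theta*B) = cos(theta) + sin(theta)*B (the GA analogue of Euler's formula).
theta = 50 degrees = 0.872665 rad
cos(50 deg) = 0.6428
sin(50 deg) = 0.7660
exp(theta*B) = 0.6428 + 0.7660*B


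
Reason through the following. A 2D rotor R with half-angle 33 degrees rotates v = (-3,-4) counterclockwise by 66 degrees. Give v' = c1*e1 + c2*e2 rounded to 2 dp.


Rotor R = cos(33deg) - sin(33deg)*e12
Rotation angle theta = 2 * 33 = 66 degrees
v' = R*v*~R rotates v by theta.
cos(66deg) = 0.4067, sin(66deg) = 0.9135
v'_1 = -3*cos(66deg) - (-4)*sin(66deg)
= -3*0.4067 - (-4)*0.9135
= 2.43
v'_2 = -3*sin(66deg) + (-4)*cos(66deg)
= -3*0.9135 + (-4)*0.4067
= -4.37
v' = 2.43*e1 - 4.37*e2


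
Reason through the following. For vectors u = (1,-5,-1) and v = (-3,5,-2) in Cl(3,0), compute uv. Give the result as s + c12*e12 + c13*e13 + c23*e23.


In Cl(3,0): e_i^2 = 1, e_ie_j = -e_je_i for i != j.
Scalar part = u . v = 1*(-3) + (-5)*5 + (-1)*(-2)
= -3 + (-25) + 2 = -26
e12 coeff = 1*5 - (-5)*(-3) = 5 - 15 = -10
e13 coeff = 1*(-2) - (-1)*(-3) = -2 - 3 = -5
e23 coeff = (-5)*(-2) - (-1)*5 = 10 - (-5) = 15
uv = -26 - 10*e12 - 5*e13 + 15*e23


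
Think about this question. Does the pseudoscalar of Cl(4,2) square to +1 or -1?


The pseudoscalar I = e1...e_n (product of all n generators) of Cl(p,q) satisfies I^2 = (-1)^(q + n(n-1)/2).
p = 4, q = 2, n = p + q = 6
n(n-1)/2 = 6 * 5 / 2 = 15
Exponent = q + n(n-1)/2 = 2 + 15 = 17
I^2 = (-1)^17 = -1


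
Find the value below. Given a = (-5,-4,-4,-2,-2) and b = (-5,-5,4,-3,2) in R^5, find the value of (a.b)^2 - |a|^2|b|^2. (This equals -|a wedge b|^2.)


a . b = (-5)*(-5) + (-4)*(-5) + (-4)*4 + (-2)*(-3) + (-2)*2
= 25 + 20 + (-16) + 6 + (-4) = 31
|a|^2 = (-5)^2 + (-4)^2 + (-4)^2 + (-2)^2 + (-2)^2 = 65
|b|^2 = (-5)^2 + (-5)^2 + 4^2 + (-3)^2 + 2^2 = 79
(a.b)^2 = 31^2 = 961
|a|^2 * |b|^2 = 65 * 79 = 5135
Result = 961 - 5135 = -4174


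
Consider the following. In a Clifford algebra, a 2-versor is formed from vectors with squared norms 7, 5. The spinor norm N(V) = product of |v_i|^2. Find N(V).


Spinor norm N(V) = |v1|^2 * |v2|^2 * ... * |v2|^2
= 7 * 5
Running product: 7, 35
N(V) = 35


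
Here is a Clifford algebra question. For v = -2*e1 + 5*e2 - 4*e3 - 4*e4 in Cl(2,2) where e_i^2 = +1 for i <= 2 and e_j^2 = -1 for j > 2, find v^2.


v^2 = sum of c_i^2 * e_i^2
Positive signature terms (e_i^2 = +1): (-2)^2 + 5^2 = 29
Negative signature terms (e_j^2 = -1): (-4)^2 + (-4)^2 = 32
v^2 = 29 - 32 = -3


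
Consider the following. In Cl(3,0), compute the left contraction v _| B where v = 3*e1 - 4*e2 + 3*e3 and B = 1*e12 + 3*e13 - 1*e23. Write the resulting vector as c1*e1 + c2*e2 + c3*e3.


Left contraction v _| B = <vB>_1 (grade-1 part of the geometric product vB).
Using e1_|e12 = e2, e2_|e12 = -e1, e1_|e13 = e3, e3_|e13 = -e1, e2_|e23 = e3, e3_|e23 = -e2:
e1 coeff: -v2*b12 - v3*b13 = -(-4)*(1) - (3)*(3) = -5
e2 coeff: v1*b12 - v3*b23 = (3)*(1) - (3)*(-1) = 6
e3 coeff: v1*b13 + v2*b23 = (3)*(3) + (-4)*(-1) = 13
v _| B = -5*e1 + 6*e2 + 13*e3


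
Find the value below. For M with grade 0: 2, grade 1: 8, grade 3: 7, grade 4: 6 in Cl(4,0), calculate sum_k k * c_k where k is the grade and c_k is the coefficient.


Grade-weighted sum = sum of grade_k * coefficient_k
0*2 = 0
1*8 = 8
3*7 = 21
4*6 = 24
Total = 0 + 8 + 21 + 24 = 53


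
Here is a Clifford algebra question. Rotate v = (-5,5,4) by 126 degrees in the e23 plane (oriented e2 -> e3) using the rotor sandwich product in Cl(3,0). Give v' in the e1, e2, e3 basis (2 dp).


Rotor R = cos(63deg) - sin(63deg)*e23
Rotation angle theta = 2 * 63 = 126 degrees in the e23 plane (e2 -> e3).
The component perpendicular to the plane (e1) is invariant: v'_1 = v1 = -5.00
cos(126deg) = -0.5878, sin(126deg) = 0.8090
v'_2 = v2*cos(theta) - v3*sin(theta) = 5*(-0.5878) - 4*0.8090 = -6.17
v'_3 = v2*sin(theta) + v3*cos(theta) = 5*0.8090 + 4*(-0.5878) = 1.69
v' = -5.00*e1 - 6.17*e2 + 1.69*e3


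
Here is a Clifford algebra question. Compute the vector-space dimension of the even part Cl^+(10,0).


Even subalgebra dimension = 2^(n-1)
n = 10 + 0 = 10
2^(10 - 1) = 2^9 = 512
Verification: sum of C(10,k) for even k = 1 + 45 + 210 + 210 + 45 + 1 = 512
Result = 512


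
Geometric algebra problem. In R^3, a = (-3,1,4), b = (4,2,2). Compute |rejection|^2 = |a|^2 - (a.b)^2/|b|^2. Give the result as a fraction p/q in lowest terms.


|a|^2 = (-3)^2 + 1^2 + 4^2 = 26
|b|^2 = 4^2 + 2^2 + 2^2 = 24
a . b = (-3)*4 + 1*2 + 4*2 = -2
(a.b)^2 = (-2)^2 = 4
|rej|^2 = 26 - 4/24
= (624 - 4)/24
= 620/24
In lowest terms: 155/6


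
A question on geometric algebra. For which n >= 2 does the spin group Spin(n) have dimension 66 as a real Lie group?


dim Spin(n) = dim so(n) = n(n-1)/2.
Solve n(n-1)/2 = 66, i.e. n^2 - n - 132 = 0.
Discriminant = 1 + 8*66 = 529
n = (1 + sqrt(529))/2 = (1 + 23)/2 = 12


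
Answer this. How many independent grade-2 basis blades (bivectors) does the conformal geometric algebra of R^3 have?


The conformal model of R^3 uses Cl(4,1) with m = 3 + 2 = 5 generators.
Number of grade-2 blades = C(m, 2) = C(5, 2)
= 5*4/2 = 10


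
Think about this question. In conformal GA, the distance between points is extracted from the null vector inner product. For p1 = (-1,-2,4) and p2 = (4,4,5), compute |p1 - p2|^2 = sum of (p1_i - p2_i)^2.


p1 - p2 = (-5, -6, -1)
|p1 - p2|^2 = (-5)^2 + (-6)^2 + (-1)^2
= 25 + 36 + 1
= 62


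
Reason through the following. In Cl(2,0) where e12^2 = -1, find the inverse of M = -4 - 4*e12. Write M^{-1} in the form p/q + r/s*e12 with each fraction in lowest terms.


M = -4 - 4*e12, where e12^2 = -1.
Since M commutes with its reverse ~M = a - b*e12, M * ~M = a^2 - b^2*e12^2 = a^2 + b^2.
So M^{-1} = ~M / (a^2 + b^2) = (a - b*e12)/(a^2 + b^2).
a^2 + b^2 = 16 + 16 = 32
Scalar part = -4/32 = -1/8
Bivector coeff = 4/32 = 1/8
M^{-1} = -1/8 + 1/8*e12


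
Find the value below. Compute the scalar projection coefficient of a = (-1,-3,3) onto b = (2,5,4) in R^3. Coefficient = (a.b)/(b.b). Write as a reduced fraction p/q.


Projection coefficient = (a . b) / (b . b)
a . b = (-1)*2 + (-3)*5 + 3*4
= -2 + (-15) + 12 = -5
b . b = 2^2 + 5^2 + 4^2
= 4 + 25 + 16 = 45
Coefficient = -5/45
In lowest terms: -1/9


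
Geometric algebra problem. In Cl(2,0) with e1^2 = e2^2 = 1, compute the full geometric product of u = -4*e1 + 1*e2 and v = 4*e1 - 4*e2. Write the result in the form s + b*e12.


Expand: (-4*e1 + 1*e2)(4*e1 - 4*e2)
= (-4)*4*e1e1 + (-4)*(-4)*e1e2 + 1*4*e2e1 + 1*(-4)*e2e2
Using e1^2 = e2^2 = 1, e2e1 = -e1e2:
Scalar part s = (-4)*4 + 1*(-4) = -16 + (-4) = -20
Bivector part b = (-4)*(-4) - 1*4 = 16 - 4 = 12
uv = -20 + 12*e12


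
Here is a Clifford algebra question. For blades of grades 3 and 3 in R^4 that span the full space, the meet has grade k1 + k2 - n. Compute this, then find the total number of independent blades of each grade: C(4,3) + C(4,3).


Meet grade = grade(A) + grade(B) - n
= 3 + 3 - 4 = 2
C(4,3) = 4
C(4,3) = 4
dim_A + dim_B = 4 + 4 = 8


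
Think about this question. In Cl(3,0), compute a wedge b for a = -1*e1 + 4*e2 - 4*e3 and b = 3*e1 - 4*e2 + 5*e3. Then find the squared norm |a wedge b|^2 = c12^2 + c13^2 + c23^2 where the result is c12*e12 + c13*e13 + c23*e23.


a wedge b = (a1*b2 - a2*b1)*e12 + (a1*b3 - a3*b1)*e13 + (a2*b3 - a3*b2)*e23
e12 coeff: (-1)*(-4) - 4*3 = 4 - 12 = -8
e13 coeff: (-1)*5 - (-4)*3 = -5 - (-12) = 7
e23 coeff: 4*5 - (-4)*(-4) = 20 - 16 = 4
|a wedge b|^2 = (-8)^2 + 7^2 + 4^2
= 64 + 49 + 16
= 129


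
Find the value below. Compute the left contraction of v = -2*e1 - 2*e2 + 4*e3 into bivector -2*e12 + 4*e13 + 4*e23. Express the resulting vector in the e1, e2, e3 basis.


Left contraction v _| B = <vB>_1 (grade-1 part of the geometric product vB).
Using e1_|e12 = e2, e2_|e12 = -e1, e1_|e13 = e3, e3_|e13 = -e1, e2_|e23 = e3, e3_|e23 = -e2:
e1 coeff: -v2*b12 - v3*b13 = -(-2)*(-2) - (4)*(4) = -20
e2 coeff: v1*b12 - v3*b23 = (-2)*(-2) - (4)*(4) = -12
e3 coeff: v1*b13 + v2*b23 = (-2)*(4) + (-2)*(4) = -16
v _| B = -20*e1 - 12*e2 - 16*e3


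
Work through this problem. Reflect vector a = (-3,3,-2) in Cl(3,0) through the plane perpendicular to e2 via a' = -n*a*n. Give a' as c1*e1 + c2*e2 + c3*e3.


Reflection formula: a' = -n*a*n, with n = e2 (unit vector, n^2 = 1).
For reflection through hyperplane perp to e2:
The component along e2 flips sign, others stay.
a = (-3, 3, -2)
a' = (-3, -3, -2)
a' = -3*e1 - 3*e2 - 2*e3


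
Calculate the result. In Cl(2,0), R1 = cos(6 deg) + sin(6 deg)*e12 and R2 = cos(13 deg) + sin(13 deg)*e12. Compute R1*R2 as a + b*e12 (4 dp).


Same-plane rotors commute and their half-angles add:
R1*R2 = cos(a1 + a2) + sin(a1 + a2)*e12.
a1 + a2 = 6 + 13 = 19 deg
cos(19 deg) = 0.9455
sin(19 deg) = 0.3256
R1*R2 = 0.9455 + 0.3256*e12


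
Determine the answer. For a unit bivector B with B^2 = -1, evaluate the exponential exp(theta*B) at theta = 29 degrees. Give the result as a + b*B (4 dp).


For a unit bivector B with B^2 = -1, the exponential series gives
e^(theta*B) = cos(theta) + sin(theta)*B (the GA analogue of Euler's formula).
theta = 29 degrees = 0.506145 rad
cos(29 deg) = 0.8746
sin(29 deg) = 0.4848
exp(theta*B) = 0.8746 + 0.4848*B


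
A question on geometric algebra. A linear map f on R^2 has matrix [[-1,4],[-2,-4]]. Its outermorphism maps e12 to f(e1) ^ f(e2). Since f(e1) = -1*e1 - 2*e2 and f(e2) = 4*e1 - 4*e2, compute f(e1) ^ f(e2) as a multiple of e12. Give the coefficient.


The outermorphism of a linear map f sends e1^e2 to f(e1)^f(e2).
f(e1) = -1*e1 - 2*e2
f(e2) = 4*e1 - 4*e2
f(e1) ^ f(e2) = (-1*e1 - 2*e2) ^ (4*e1 - 4*e2)
= (-1)*(-4)*e12 + (-2)*4*e21
= (4 - (-8))*e12
= 12*e12
Coefficient = 12


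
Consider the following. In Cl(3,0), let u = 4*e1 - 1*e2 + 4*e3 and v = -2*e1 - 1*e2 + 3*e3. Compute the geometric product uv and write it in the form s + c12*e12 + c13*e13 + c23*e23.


In Cl(3,0): e_i^2 = 1, e_ie_j = -e_je_i for i != j.
Scalar part = u . v = 4*(-2) + (-1)*(-1) + 4*3
= -8 + 1 + 12 = 5
e12 coeff = 4*(-1) - (-1)*(-2) = -4 - 2 = -6
e13 coeff = 4*3 - 4*(-2) = 12 - (-8) = 20
e23 coeff = (-1)*3 - 4*(-1) = -3 - (-4) = 1
uv = 5 - 6*e12 + 20*e13 + 1*e23


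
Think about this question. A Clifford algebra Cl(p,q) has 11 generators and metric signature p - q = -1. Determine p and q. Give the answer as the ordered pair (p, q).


We need p + q = 11 and p - q = -1.
Adding: 2p = 11 + (-1) = 10, so p = 5.
Then q = 11 - 5 = 6.
(p, q) = (5, 6)


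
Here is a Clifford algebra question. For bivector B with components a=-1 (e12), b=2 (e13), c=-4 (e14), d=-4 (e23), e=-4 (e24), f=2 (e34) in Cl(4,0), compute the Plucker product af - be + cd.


Plucker relation: af - be + cd
a*f = (-1)*2 = -2
b*e = 2*(-4) = -8
c*d = (-4)*(-4) = 16
af - be + cd = -2 - (-8) + 16
= 22


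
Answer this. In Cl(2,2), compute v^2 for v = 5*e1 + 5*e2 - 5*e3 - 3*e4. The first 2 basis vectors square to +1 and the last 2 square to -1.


v^2 = sum of c_i^2 * e_i^2
Positive signature terms (e_i^2 = +1): 5^2 + 5^2 = 50
Negative signature terms (e_j^2 = -1): (-5)^2 + (-3)^2 = 34
v^2 = 50 - 34 = 16


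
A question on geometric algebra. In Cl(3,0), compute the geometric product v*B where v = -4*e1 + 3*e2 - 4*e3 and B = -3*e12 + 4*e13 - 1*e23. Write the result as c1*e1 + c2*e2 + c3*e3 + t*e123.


vB has grade-1 (vector) and grade-3 (trivector) parts: vB = (v _| B) + (v ^ B).
Vector part <vB>_1:
  e1: -v2*b12 - v3*b13 = -(3)*(-3) - (-4)*(4) = 25
  e2: v1*b12 - v3*b23 = (-4)*(-3) - (-4)*(-1) = 8
  e3: v1*b13 + v2*b23 = (-4)*(4) + (3)*(-1) = -19
Trivector part <vB>_3:
  e123: v1*b23 - v2*b13 + v3*b12 = (-4)*(-1) - (3)*(4) + (-4)*(-3) = 4
vB = 25*e1 + 8*e2 - 19*e3 + 4*e123


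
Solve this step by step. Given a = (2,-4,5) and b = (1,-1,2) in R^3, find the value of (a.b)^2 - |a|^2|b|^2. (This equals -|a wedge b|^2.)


a . b = 2*1 + (-4)*(-1) + 5*2
= 2 + 4 + 10 = 16
|a|^2 = 2^2 + (-4)^2 + 5^2 = 45
|b|^2 = 1^2 + (-1)^2 + 2^2 = 6
(a.b)^2 = 16^2 = 256
|a|^2 * |b|^2 = 45 * 6 = 270
Result = 256 - 270 = -14


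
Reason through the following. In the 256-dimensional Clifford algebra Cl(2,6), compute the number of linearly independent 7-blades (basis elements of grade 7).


Number of grade-k basis blades in Cl(p,q) with n = p + q is C(n, k).
n = 2 + 6 = 8
C(8, 7) = 8! / (7! * 1!)
= 40320 / (5040 * 1)
= 8


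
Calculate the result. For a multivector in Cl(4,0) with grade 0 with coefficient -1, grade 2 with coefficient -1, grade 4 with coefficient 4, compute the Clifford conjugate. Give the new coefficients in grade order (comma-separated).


Clifford conjugate sign for grade k: (-1)^(k(k+1)/2)
Grade 0: (-1)^(0*1/2) = (-1)^0 = 1, coeff -1 -> -1
Grade 2: (-1)^(2*3/2) = (-1)^3 = -1, coeff -1 -> 1
Grade 4: (-1)^(4*5/2) = (-1)^10 = 1, coeff 4 -> 4
Conjugated coefficients: -1, 1, 4


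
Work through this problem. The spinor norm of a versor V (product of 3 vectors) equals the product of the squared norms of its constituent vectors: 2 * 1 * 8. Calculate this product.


Spinor norm N(V) = |v1|^2 * |v2|^2 * ... * |v3|^2
= 2 * 1 * 8
Running product: 2, 2, 16
N(V) = 16


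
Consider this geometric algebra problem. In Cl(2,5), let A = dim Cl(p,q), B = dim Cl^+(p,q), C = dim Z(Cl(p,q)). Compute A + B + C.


n = 2 + 5 = 7
Total dim = 2^7 = 128
Even subalgebra dim = 2^6 = 64
n is odd, so center dim = 2
Sum = 128 + 64 + 2 = 194


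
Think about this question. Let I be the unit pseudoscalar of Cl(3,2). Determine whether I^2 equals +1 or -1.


The pseudoscalar I = e1...e_n (product of all n generators) of Cl(p,q) satisfies I^2 = (-1)^(q + n(n-1)/2).
p = 3, q = 2, n = p + q = 5
n(n-1)/2 = 5 * 4 / 2 = 10
Exponent = q + n(n-1)/2 = 2 + 10 = 12
I^2 = (-1)^12 = +1


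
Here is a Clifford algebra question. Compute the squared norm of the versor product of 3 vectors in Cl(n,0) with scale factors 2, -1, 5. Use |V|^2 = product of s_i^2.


Each vector v_i has |v_i|^2 = s_i^2
Squared scales: 2^2 = 4, (-1)^2 = 1, 5^2 = 25
|V|^2 = 4 * 1 * 25
= 100


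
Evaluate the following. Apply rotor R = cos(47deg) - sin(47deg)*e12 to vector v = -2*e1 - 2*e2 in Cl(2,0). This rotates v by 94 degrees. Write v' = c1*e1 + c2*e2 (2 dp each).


Rotor R = cos(47deg) - sin(47deg)*e12
Rotation angle theta = 2 * 47 = 94 degrees
v' = R*v*~R rotates v by theta.
cos(94deg) = -0.0698, sin(94deg) = 0.9976
v'_1 = -2*cos(94deg) - (-2)*sin(94deg)
= -2*(-0.0698) - (-2)*0.9976
= 2.13
v'_2 = -2*sin(94deg) + (-2)*cos(94deg)
= -2*0.9976 + (-2)*(-0.0698)
= -1.86
v' = 2.13*e1 - 1.86*e2


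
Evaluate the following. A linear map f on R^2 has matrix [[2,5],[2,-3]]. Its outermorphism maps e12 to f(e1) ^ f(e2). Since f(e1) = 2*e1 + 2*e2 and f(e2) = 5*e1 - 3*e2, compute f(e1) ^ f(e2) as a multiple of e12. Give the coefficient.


The outermorphism of a linear map f sends e1^e2 to f(e1)^f(e2).
f(e1) = 2*e1 + 2*e2
f(e2) = 5*e1 - 3*e2
f(e1) ^ f(e2) = (2*e1 + 2*e2) ^ (5*e1 - 3*e2)
= 2*(-3)*e12 + 2*5*e21
= (-6 - 10)*e12
= -16*e12
Coefficient = -16


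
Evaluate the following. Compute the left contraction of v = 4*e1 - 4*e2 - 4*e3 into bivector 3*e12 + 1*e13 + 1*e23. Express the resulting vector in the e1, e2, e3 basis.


Left contraction v _| B = <vB>_1 (grade-1 part of the geometric product vB).
Using e1_|e12 = e2, e2_|e12 = -e1, e1_|e13 = e3, e3_|e13 = -e1, e2_|e23 = e3, e3_|e23 = -e2:
e1 coeff: -v2*b12 - v3*b13 = -(-4)*(3) - (-4)*(1) = 16
e2 coeff: v1*b12 - v3*b23 = (4)*(3) - (-4)*(1) = 16
e3 coeff: v1*b13 + v2*b23 = (4)*(1) + (-4)*(1) = 0
v _| B = 16*e1 + 16*e2 + 0*e3


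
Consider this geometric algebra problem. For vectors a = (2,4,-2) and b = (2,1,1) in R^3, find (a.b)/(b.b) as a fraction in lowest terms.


Projection coefficient = (a . b) / (b . b)
a . b = 2*2 + 4*1 + (-2)*1
= 4 + 4 + (-2) = 6
b . b = 2^2 + 1^2 + 1^2
= 4 + 1 + 1 = 6
Coefficient = 6/6
In lowest terms: 1/1


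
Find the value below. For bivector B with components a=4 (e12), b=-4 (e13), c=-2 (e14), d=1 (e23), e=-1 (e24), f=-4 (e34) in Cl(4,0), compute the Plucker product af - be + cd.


Plucker relation: af - be + cd
a*f = 4*(-4) = -16
b*e = (-4)*(-1) = 4
c*d = (-2)*1 = -2
af - be + cd = -16 - 4 + (-2)
= -22


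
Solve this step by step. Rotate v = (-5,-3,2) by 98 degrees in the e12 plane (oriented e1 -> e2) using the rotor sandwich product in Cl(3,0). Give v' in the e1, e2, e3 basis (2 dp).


Rotor R = cos(49deg) - sin(49deg)*e12
Rotation angle theta = 2 * 49 = 98 degrees in the e12 plane (e1 -> e2).
The component perpendicular to the plane (e3) is invariant: v'_3 = v3 = 2.00
cos(98deg) = -0.1392, sin(98deg) = 0.9903
v'_1 = v1*cos(theta) - v2*sin(theta) = -5*(-0.1392) - (-3)*0.9903 = 3.67
v'_2 = v1*sin(theta) + v2*cos(theta) = -5*0.9903 + (-3)*(-0.1392) = -4.53
v' = 3.67*e1 - 4.53*e2 + 2.00*e3


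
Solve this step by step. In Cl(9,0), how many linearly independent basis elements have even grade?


Even subalgebra dimension = 2^(n-1)
n = 9 + 0 = 9
2^(9 - 1) = 2^8 = 256
Verification: sum of C(9,k) for even k = 1 + 36 + 126 + 84 + 9 = 256
Result = 256


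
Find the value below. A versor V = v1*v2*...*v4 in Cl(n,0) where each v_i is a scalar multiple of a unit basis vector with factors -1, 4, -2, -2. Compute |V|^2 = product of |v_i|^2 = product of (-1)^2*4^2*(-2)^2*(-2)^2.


Each vector v_i has |v_i|^2 = s_i^2
Squared scales: (-1)^2 = 1, 4^2 = 16, (-2)^2 = 4, (-2)^2 = 4
|V|^2 = 1 * 16 * 4 * 4
= 256


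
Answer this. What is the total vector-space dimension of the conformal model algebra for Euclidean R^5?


The conformal model of R^5 uses Cl(6,1): the 5 Euclidean generators plus two extra orthogonal generators e+ (e+^2 = +1) and e- (e-^2 = -1), from which the null vectors e0, einf are built.
Number of generators m = 5 + 2 = 7.
dim Cl(p,q) = 2^m = 2^7 = 128


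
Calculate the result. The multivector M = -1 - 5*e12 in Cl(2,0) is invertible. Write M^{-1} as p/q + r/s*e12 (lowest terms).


M = -1 - 5*e12, where e12^2 = -1.
Since M commutes with its reverse ~M = a - b*e12, M * ~M = a^2 - b^2*e12^2 = a^2 + b^2.
So M^{-1} = ~M / (a^2 + b^2) = (a - b*e12)/(a^2 + b^2).
a^2 + b^2 = 1 + 25 = 26
Scalar part = -1/26 = -1/26
Bivector coeff = 5/26 = 5/26
M^{-1} = -1/26 + 5/26*e12


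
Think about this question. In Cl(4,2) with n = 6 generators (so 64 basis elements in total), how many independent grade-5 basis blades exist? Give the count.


Number of grade-k basis blades in Cl(p,q) with n = p + q is C(n, k).
n = 4 + 2 = 6
C(6, 5) = 6! / (5! * 1!)
= 720 / (120 * 1)
= 6


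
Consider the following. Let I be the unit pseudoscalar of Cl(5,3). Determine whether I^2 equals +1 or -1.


The pseudoscalar I = e1...e_n (product of all n generators) of Cl(p,q) satisfies I^2 = (-1)^(q + n(n-1)/2).
p = 5, q = 3, n = p + q = 8
n(n-1)/2 = 8 * 7 / 2 = 28
Exponent = q + n(n-1)/2 = 3 + 28 = 31
I^2 = (-1)^31 = -1


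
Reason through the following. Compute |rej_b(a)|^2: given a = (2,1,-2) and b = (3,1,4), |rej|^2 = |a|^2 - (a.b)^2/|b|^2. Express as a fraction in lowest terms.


|a|^2 = 2^2 + 1^2 + (-2)^2 = 9
|b|^2 = 3^2 + 1^2 + 4^2 = 26
a . b = 2*3 + 1*1 + (-2)*4 = -1
(a.b)^2 = (-1)^2 = 1
|rej|^2 = 9 - 1/26
= (234 - 1)/26
= 233/26
In lowest terms: 233/26


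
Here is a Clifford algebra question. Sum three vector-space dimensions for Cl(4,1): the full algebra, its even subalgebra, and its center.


n = 4 + 1 = 5
Total dim = 2^5 = 32
Even subalgebra dim = 2^4 = 16
n is odd, so center dim = 2
Sum = 32 + 16 + 2 = 50


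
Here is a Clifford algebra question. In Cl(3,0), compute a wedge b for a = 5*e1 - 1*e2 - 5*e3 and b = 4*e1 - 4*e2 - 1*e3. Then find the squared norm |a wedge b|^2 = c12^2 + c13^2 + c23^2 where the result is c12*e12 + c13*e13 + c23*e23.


a wedge b = (a1*b2 - a2*b1)*e12 + (a1*b3 - a3*b1)*e13 + (a2*b3 - a3*b2)*e23
e12 coeff: 5*(-4) - (-1)*4 = -20 - (-4) = -16
e13 coeff: 5*(-1) - (-5)*4 = -5 - (-20) = 15
e23 coeff: (-1)*(-1) - (-5)*(-4) = 1 - 20 = -19
|a wedge b|^2 = (-16)^2 + 15^2 + (-19)^2
= 256 + 225 + 361
= 842


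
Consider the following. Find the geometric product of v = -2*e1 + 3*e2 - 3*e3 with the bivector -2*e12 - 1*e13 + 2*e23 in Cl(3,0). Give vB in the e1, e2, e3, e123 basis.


vB has grade-1 (vector) and grade-3 (trivector) parts: vB = (v _| B) + (v ^ B).
Vector part <vB>_1:
  e1: -v2*b12 - v3*b13 = -(3)*(-2) - (-3)*(-1) = 3
  e2: v1*b12 - v3*b23 = (-2)*(-2) - (-3)*(2) = 10
  e3: v1*b13 + v2*b23 = (-2)*(-1) + (3)*(2) = 8
Trivector part <vB>_3:
  e123: v1*b23 - v2*b13 + v3*b12 = (-2)*(2) - (3)*(-1) + (-3)*(-2) = 5
vB = 3*e1 + 10*e2 + 8*e3 + 5*e123


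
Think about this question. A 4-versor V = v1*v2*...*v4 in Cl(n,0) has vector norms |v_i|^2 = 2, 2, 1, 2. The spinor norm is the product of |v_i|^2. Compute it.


Spinor norm N(V) = |v1|^2 * |v2|^2 * ... * |v4|^2
= 2 * 2 * 1 * 2
Running product: 2, 4, 4, 8
N(V) = 8


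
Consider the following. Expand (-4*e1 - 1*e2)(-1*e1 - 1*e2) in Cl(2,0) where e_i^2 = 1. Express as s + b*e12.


Expand: (-4*e1 - 1*e2)(-1*e1 - 1*e2)
= (-4)*(-1)*e1e1 + (-4)*(-1)*e1e2 + (-1)*(-1)*e2e1 + (-1)*(-1)*e2e2
Using e1^2 = e2^2 = 1, e2e1 = -e1e2:
Scalar part s = (-4)*(-1) + (-1)*(-1) = 4 + 1 = 5
Bivector part b = (-4)*(-1) - (-1)*(-1) = 4 - 1 = 3
uv = 5 + 3*e12


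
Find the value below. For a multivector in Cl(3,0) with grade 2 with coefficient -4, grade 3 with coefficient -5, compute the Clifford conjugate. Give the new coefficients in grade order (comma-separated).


Clifford conjugate sign for grade k: (-1)^(k(k+1)/2)
Grade 2: (-1)^(2*3/2) = (-1)^3 = -1, coeff -4 -> 4
Grade 3: (-1)^(3*4/2) = (-1)^6 = 1, coeff -5 -> -5
Conjugated coefficients: 4, -5


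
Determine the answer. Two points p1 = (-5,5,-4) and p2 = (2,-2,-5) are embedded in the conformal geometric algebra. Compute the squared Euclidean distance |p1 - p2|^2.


p1 - p2 = (-7, 7, 1)
|p1 - p2|^2 = (-7)^2 + 7^2 + 1^2
= 49 + 49 + 1
= 99
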